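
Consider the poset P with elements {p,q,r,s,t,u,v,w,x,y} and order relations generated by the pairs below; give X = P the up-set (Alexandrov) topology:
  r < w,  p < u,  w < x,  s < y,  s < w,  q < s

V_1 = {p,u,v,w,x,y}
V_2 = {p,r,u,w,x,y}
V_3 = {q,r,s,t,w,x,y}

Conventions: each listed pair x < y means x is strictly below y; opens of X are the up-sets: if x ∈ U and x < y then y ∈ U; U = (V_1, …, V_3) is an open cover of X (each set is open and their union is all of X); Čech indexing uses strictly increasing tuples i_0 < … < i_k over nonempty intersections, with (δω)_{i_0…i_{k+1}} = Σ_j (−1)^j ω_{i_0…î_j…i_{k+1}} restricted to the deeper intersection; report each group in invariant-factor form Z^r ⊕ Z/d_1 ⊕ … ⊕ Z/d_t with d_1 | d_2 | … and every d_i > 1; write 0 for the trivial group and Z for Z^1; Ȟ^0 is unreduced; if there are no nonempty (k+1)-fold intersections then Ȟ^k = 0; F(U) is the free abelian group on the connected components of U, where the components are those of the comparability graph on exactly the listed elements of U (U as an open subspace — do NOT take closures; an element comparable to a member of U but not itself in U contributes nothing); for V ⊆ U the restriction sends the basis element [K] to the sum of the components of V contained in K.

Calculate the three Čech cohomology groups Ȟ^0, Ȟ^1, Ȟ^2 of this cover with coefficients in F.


nonempty overlaps:
  V12={p,u,w,x,y} V13={w,x,y} V23={r,w,x,y}
  V123={w,x,y}
components per intersection:
  V1: {p,u} {v} {w,x} {y}
  V2: {p,u} {r,w,x} {y}
  V3: {q,r,s,w,x,y} {t}
  V12: {p,u} {w,x} {y}
  V13: {w,x} {y}
  V23: {r,w,x} {y}
  V123: {w,x} {y}
C dims 9,7,2; δ0: rk 5, SNF 1^5; δ1: rk 2, SNF 1^2
degree 0: 9−5−0 = 4 → Ȟ^0 ≅ Z^4
degree 1: 7−2−5 = 0 → Ȟ^1 ≅ 0
degree 2: 2−0−2 = 0 → Ȟ^2 ≅ 0

Ȟ^0(U;F) ≅ Z^4; Ȟ^1(U;F) ≅ 0; Ȟ^2(U;F) ≅ 0


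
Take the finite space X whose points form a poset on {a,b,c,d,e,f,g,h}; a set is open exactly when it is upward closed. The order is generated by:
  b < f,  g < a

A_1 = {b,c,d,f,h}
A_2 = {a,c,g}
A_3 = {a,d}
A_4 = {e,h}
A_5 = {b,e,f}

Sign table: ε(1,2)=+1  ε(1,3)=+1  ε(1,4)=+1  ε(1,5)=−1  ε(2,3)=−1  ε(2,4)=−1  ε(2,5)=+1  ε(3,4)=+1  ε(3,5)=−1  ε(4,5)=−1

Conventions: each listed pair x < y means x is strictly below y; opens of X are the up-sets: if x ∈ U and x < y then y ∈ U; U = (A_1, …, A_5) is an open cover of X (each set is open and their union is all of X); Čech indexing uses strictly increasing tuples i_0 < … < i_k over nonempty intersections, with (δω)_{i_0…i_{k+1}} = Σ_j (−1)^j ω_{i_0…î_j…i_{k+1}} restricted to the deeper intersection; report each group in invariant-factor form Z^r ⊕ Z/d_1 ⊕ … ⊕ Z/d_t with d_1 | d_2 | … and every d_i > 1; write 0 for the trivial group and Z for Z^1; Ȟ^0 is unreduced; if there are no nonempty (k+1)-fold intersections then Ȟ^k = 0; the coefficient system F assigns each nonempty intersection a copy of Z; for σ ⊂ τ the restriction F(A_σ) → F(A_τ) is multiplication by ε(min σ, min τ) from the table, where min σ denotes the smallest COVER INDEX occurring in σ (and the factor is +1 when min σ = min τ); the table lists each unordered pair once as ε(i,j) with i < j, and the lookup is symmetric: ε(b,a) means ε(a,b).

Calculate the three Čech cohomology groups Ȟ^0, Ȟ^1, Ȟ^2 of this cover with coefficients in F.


Ȟ^0(U;F) ≅ 0, Ȟ^1(U;F) ≅ Z ⊕ Z/2 and Ȟ^2(U;F) ≅ 0

nerve simplices:
  A12={c} A13={d} A14={h} A15={b,f} A23={a} A45={e}
C dims 5,6; δ0: rk 5, SNF 1^4·2
degree 0: 5−5−0 = 0 → Ȟ^0 ≅ 0
degree 1: 6−0−5 = 1 plus torsion [2] → Ȟ^1 ≅ Z ⊕ Z/2
degree 2: 0−0−0 = 0 → Ȟ^2 ≅ 0


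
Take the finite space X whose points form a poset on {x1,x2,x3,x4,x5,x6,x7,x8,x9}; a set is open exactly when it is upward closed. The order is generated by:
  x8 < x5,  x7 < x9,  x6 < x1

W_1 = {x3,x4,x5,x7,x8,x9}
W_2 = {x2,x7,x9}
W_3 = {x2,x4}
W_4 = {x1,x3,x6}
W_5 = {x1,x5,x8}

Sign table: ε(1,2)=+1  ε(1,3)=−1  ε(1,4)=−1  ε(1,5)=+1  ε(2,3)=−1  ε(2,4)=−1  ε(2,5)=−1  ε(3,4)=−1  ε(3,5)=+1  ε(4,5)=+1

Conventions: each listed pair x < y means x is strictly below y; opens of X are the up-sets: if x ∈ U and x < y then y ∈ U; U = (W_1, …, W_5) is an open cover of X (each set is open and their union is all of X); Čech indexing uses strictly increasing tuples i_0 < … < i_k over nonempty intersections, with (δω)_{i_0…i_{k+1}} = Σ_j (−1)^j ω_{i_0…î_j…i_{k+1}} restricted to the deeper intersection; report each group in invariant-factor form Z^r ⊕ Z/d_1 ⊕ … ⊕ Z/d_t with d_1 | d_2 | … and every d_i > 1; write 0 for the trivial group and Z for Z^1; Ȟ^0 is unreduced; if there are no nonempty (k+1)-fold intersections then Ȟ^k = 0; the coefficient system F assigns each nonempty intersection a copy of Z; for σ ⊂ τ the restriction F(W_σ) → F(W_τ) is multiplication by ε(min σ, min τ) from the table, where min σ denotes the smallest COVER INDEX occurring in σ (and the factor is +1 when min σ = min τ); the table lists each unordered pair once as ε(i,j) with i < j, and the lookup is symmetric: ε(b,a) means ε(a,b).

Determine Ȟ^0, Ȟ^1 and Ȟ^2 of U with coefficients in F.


Ȟ^0 = 0, Ȟ^1 = Z ⊕ Z/2, Ȟ^2 = 0

cover nerve:
  W12={x7,x9} W13={x4} W14={x3} W15={x5,x8} W23={x2} W45={x1}
C dims 5,6; δ0: rk 5, SNF 1^4·2
Ȟ^0: (5−5)−0=0 ⇒ 0
Ȟ^1: (6−0)−5=1 plus torsion [2] ⇒ Z ⊕ Z/2
Ȟ^2: (0−0)−0=0 ⇒ 0


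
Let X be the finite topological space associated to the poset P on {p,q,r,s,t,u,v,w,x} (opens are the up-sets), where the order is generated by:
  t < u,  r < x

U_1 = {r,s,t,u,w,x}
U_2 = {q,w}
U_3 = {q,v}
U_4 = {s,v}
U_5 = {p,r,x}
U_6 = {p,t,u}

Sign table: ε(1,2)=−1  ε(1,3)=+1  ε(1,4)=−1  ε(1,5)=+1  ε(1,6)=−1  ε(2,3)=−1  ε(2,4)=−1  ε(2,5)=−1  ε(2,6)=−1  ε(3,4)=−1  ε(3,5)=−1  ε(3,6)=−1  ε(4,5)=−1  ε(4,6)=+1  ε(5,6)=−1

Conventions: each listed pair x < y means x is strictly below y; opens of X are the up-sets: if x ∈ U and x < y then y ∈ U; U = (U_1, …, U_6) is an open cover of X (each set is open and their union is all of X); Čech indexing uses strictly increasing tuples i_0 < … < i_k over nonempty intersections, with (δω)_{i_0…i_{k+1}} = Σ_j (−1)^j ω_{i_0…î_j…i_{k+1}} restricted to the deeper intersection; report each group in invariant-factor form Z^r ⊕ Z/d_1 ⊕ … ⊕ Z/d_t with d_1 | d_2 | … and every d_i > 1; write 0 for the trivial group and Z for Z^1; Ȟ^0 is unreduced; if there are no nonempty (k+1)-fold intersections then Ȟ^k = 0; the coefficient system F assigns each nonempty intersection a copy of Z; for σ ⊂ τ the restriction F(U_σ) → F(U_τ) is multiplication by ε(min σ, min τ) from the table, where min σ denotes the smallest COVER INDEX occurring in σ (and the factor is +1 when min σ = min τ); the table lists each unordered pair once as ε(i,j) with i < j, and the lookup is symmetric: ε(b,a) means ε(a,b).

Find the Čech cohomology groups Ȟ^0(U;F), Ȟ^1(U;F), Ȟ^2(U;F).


intersection data:
  U12={w} U14={s} U15={r,x} U16={t,u} U23={q} U34={v} U56={p}
C dims 6,7; δ0: rk 5, SNF 1^5
Ȟ^0 = (6 − 5) − 0 = 1, so Ȟ^0 ≅ Z
Ȟ^1 = (7 − 0) − 5 = 2, so Ȟ^1 ≅ Z^2
Ȟ^2 = (0 − 0) − 0 = 0, so Ȟ^2 ≅ 0

Ȟ^0 = Z, Ȟ^1 = Z^2 and Ȟ^2 = 0


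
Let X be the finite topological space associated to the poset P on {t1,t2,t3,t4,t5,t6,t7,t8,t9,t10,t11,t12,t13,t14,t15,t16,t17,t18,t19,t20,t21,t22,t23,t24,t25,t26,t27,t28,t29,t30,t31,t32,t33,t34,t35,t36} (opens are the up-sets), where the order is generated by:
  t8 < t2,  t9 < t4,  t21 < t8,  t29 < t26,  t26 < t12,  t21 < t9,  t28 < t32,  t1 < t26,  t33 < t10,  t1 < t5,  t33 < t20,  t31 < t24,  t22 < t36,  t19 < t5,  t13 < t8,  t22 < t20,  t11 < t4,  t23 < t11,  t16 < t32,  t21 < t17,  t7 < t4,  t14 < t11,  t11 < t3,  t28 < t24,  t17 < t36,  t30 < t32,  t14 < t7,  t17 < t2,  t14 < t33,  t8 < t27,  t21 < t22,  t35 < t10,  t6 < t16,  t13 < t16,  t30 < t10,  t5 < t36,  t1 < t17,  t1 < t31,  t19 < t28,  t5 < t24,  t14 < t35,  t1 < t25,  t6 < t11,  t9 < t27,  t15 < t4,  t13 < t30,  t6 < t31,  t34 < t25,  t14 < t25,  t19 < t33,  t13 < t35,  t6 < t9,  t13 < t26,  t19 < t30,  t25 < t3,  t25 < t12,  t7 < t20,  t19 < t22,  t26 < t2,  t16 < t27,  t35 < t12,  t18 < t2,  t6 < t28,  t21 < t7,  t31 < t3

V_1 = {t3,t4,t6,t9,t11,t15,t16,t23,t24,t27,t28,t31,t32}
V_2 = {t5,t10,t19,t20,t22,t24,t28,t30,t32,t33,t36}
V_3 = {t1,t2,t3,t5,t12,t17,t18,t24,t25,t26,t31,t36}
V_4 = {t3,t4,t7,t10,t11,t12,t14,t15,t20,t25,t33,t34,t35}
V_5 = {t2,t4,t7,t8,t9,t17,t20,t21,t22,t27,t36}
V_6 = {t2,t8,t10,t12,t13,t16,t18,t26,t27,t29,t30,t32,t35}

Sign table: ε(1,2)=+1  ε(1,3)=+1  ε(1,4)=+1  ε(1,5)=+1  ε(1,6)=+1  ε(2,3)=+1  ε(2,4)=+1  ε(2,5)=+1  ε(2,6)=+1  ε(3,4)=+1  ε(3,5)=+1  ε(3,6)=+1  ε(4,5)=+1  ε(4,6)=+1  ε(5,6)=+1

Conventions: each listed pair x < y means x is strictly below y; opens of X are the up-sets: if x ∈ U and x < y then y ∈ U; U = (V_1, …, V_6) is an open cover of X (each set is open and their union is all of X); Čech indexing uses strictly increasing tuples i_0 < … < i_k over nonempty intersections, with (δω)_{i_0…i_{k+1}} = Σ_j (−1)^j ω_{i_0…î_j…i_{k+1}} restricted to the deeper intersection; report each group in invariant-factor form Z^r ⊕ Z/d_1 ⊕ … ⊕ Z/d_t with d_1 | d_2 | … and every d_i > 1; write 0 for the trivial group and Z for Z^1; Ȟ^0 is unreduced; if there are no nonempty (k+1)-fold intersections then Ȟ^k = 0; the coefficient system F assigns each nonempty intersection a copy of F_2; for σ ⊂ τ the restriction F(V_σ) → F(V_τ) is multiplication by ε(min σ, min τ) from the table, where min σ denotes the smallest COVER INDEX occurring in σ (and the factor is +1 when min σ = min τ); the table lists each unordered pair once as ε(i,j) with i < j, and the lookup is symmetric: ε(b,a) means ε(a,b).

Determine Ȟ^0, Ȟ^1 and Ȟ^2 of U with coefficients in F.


Ȟ^0 ≅ Z/2, Ȟ^1 ≅ Z/2, Ȟ^2 ≅ Z/2

nonempty intersections:
  V12={t24,t28,t32} V13={t3,t24,t31} V14={t3,t4,t11,t15} V15={t4,t9,t27} V16={t16,t27,t32} V23={t5,t24,t36} V24={t10,t20,t33} V25={t20,t22,t36} V26={t10,t30,t32} V34={t3,t12,t25} V35={t2,t17,t36} V36={t2,t12,t18,t26} V45={t4,t7,t20} V46={t10,t12,t35} V56={t2,t8,t27}
  V123={t24} V126={t32} V134={t3} V145={t4} V156={t27} V235={t36} V245={t20} V246={t10} V346={t12} V356={t2}
C dims 6,15,10; δ0: rk_F2 5; δ1: rk_F2 9
Ȟ^0: (6−5)−0=1 ⇒ Z/2
Ȟ^1: (15−9)−5=1 ⇒ Z/2
Ȟ^2: (10−0)−9=1 ⇒ Z/2


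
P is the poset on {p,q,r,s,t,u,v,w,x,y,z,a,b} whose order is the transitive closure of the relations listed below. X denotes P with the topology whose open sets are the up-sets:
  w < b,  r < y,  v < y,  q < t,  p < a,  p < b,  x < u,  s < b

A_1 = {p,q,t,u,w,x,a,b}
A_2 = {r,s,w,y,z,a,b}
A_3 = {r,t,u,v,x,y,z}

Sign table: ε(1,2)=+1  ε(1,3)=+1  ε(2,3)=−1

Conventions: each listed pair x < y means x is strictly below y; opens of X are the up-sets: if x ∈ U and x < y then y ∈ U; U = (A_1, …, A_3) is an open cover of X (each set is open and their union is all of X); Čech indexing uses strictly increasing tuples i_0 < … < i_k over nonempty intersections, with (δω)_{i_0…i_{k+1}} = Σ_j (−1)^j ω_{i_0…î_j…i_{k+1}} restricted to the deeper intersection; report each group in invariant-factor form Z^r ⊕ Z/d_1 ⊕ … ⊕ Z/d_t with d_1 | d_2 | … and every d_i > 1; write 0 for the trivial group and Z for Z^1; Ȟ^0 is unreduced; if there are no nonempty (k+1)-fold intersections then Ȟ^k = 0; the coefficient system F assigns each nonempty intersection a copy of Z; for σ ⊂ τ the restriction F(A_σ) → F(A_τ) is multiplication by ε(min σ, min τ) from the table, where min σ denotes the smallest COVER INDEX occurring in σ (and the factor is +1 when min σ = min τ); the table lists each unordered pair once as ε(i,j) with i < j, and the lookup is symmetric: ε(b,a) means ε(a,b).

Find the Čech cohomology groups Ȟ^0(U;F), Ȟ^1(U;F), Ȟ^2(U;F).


Ȟ^0 ≅ 0, Ȟ^1 ≅ Z/2, Ȟ^2 ≅ 0

nonempty overlaps:
  A12={w,a,b} A13={t,u,x} A23={r,y,z}
C dims 3,3; δ0: rk 3, SNF 1^2·2
degree 0: 3−3−0 = 0 → Ȟ^0 ≅ 0
degree 1: 3−0−3 = 0 plus torsion [2] → Ȟ^1 ≅ Z/2
degree 2: 0−0−0 = 0 → Ȟ^2 ≅ 0


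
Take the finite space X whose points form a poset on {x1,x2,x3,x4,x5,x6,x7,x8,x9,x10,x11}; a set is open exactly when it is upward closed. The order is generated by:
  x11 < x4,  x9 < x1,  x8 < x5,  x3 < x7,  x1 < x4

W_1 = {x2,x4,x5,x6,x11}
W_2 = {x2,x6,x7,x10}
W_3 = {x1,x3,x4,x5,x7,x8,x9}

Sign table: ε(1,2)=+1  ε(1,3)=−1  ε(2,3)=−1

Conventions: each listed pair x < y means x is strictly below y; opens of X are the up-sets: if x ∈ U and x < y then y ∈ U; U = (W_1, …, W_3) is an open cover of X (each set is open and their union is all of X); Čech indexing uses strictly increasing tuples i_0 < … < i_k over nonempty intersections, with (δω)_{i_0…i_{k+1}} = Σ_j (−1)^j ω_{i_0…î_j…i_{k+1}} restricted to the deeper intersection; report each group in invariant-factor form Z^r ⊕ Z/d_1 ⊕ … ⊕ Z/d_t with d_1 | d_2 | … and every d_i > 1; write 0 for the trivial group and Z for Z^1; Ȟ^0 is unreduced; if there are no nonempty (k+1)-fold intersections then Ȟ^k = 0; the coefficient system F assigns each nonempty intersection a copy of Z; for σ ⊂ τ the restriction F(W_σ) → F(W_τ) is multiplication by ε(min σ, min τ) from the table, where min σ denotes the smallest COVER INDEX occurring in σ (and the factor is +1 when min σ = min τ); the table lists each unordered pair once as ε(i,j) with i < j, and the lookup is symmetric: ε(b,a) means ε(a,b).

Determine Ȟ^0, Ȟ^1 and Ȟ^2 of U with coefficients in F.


intersection data:
  W12={x2,x6} W13={x4,x5} W23={x7}
C dims 3,3; δ0: rk 2, SNF 1^2
Ȟ^0 = (3 − 2) − 0 = 1, so Ȟ^0 ≅ Z
Ȟ^1 = (3 − 0) − 2 = 1, so Ȟ^1 ≅ Z
Ȟ^2 = (0 − 0) − 0 = 0, so Ȟ^2 ≅ 0

Ȟ^0(U;F) ≅ Z; Ȟ^1(U;F) ≅ Z; Ȟ^2(U;F) ≅ 0


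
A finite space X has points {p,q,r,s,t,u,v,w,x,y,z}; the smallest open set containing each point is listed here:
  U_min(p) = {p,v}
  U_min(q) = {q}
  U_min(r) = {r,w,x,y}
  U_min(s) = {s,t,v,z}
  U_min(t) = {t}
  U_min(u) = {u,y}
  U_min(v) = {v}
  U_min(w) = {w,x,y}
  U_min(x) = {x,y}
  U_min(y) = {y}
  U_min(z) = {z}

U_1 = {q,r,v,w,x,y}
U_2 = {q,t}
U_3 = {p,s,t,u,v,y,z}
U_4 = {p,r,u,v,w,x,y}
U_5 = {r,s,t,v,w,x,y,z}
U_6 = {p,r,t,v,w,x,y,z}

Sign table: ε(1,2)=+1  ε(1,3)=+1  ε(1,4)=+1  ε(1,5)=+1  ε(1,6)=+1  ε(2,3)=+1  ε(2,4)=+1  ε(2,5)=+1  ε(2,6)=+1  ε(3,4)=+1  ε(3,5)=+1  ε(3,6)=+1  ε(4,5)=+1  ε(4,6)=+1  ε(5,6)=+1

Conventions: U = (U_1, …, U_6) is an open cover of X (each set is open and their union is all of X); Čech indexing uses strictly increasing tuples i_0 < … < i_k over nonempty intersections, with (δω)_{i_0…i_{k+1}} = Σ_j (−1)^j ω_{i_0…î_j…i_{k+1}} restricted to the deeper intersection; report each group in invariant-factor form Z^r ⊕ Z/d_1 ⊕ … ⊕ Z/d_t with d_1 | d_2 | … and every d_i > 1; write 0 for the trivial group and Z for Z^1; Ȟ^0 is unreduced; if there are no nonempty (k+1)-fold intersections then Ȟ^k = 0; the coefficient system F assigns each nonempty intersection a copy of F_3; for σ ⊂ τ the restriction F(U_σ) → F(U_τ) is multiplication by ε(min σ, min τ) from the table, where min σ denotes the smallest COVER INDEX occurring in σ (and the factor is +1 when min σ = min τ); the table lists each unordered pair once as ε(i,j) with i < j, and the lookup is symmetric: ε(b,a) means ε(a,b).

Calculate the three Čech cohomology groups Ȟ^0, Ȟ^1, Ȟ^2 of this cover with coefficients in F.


nerve simplices:
  U12={q} U13={v,y} U14={r,v,w,x,y} U15={r,v,w,x,y} U16={r,v,w,x,y} U23={t} U25={t} U26={t} U34={p,u,v,y} U35={s,t,v,y,z} U36={p,t,v,y,z} U45={r,v,w,x,y} U46={p,r,v,w,x,y} U56={r,t,v,w,x,y,z}
  U134={v,y} U135={v,y} U136={v,y} U145={r,v,w,x,y} U146={r,v,w,x,y} U156={r,v,w,x,y} U235={t} U236={t} U256={t} U345={v,y} U346={p,v,y} U356={t,v,y,z} U456={r,v,w,x,y}
  U1345={v,y} U1346={v,y} U1356={v,y} U1456={r,v,w,x,y} U2356={t} U3456={v,y}
  U13456={v,y}
C dims 6,14,13,6; δ0: rk_F3 5; δ1: rk_F3 8; δ2: rk_F3 5
degree 0: 6−5−0 = 1 → Ȟ^0 ≅ Z/3
degree 1: 14−8−5 = 1 → Ȟ^1 ≅ Z/3
degree 2: 13−5−8 = 0 → Ȟ^2 ≅ 0

Ȟ^0 = Z/3, Ȟ^1 = Z/3 and Ȟ^2 = 0


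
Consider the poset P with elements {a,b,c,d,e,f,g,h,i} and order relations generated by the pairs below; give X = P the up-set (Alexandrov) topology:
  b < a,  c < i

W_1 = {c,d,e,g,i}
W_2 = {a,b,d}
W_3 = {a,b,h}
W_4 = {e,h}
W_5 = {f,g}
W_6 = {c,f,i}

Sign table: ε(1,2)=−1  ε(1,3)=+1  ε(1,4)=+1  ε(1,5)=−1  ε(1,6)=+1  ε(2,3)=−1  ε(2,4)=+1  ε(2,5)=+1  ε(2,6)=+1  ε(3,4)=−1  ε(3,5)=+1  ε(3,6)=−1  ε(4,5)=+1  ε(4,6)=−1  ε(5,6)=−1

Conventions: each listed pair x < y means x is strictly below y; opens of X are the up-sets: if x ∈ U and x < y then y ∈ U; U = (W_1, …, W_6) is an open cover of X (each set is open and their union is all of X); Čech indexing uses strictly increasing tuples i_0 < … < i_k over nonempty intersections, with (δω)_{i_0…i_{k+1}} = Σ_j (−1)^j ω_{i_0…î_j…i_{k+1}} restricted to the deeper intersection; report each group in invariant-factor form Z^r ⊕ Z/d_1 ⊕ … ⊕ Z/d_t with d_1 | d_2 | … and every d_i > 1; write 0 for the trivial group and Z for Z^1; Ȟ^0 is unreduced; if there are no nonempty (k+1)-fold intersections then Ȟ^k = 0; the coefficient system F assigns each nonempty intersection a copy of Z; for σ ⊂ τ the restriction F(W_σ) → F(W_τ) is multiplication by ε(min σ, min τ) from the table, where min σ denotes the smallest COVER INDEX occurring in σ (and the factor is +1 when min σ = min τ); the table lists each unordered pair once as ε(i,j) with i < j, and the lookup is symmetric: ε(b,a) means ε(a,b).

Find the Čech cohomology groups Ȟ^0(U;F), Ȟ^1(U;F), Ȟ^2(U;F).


Ȟ^0 = 0; Ȟ^1 = Z ⊕ Z/2; Ȟ^2 = 0

nerve simplices:
  W12={d} W14={e} W15={g} W16={c,i} W23={a,b} W34={h} W56={f}
C dims 6,7; δ0: rk 6, SNF 1^5·2
degree 0: 6−6−0 = 0 → Ȟ^0 ≅ 0
degree 1: 7−0−6 = 1 plus torsion [2] → Ȟ^1 ≅ Z ⊕ Z/2
degree 2: 0−0−0 = 0 → Ȟ^2 ≅ 0


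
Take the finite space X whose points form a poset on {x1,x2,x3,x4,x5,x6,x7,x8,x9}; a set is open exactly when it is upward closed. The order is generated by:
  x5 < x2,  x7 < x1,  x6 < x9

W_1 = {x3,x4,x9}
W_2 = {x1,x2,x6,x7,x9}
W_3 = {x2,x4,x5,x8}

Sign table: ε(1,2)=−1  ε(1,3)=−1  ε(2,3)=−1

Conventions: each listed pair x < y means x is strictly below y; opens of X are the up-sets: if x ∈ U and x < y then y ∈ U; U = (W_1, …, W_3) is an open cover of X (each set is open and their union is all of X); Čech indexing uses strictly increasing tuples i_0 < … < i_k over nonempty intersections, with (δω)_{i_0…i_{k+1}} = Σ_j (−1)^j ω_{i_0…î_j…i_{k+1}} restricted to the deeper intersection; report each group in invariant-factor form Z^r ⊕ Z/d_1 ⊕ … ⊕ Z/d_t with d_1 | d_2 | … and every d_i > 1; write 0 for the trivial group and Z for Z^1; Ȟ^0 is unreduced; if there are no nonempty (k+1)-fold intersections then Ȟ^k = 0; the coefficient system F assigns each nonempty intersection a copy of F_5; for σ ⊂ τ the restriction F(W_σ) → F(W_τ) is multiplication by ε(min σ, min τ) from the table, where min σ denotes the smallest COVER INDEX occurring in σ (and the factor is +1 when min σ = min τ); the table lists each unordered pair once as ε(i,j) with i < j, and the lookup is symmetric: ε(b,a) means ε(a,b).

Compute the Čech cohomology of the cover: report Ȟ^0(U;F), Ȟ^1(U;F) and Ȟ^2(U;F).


Ȟ^0 ≅ 0, Ȟ^1 ≅ 0 and Ȟ^2 ≅ 0

nerve simplices:
  W12={x9} W13={x4} W23={x2}
C dims 3,3; δ0: rk_F5 3
degree 0: 3−3−0 = 0 → Ȟ^0 ≅ 0
degree 1: 3−0−3 = 0 → Ȟ^1 ≅ 0
degree 2: 0−0−0 = 0 → Ȟ^2 ≅ 0


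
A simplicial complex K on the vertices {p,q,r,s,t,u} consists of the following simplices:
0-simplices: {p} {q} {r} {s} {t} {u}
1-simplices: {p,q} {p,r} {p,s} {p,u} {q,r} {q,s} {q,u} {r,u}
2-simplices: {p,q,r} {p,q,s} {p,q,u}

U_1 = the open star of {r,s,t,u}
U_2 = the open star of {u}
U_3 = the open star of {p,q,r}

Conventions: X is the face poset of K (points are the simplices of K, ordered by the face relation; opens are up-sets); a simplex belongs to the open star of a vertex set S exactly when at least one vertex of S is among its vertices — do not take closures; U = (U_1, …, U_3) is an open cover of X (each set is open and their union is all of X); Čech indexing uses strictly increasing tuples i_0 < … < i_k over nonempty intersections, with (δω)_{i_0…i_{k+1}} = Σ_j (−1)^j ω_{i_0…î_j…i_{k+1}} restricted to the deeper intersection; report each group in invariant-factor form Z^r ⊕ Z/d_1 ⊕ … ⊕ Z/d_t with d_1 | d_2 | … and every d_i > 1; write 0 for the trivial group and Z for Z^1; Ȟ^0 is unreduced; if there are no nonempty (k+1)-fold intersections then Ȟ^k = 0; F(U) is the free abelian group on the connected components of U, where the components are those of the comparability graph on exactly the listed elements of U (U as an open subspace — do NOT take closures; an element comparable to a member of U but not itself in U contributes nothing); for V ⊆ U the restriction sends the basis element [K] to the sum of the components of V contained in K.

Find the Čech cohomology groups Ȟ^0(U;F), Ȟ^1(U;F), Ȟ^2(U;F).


nonempty intersections:
  U1={{r},{s},{t},{u},{p,r},{p,s},{p,u},{q,r},{q,s},{q,u},{r,u},{p,q,r},{p,q,s},{p,q,u}} U2={{u},{p,u},{q,u},{r,u},{p,q,u}} U3={{p},{q},{r},{p,q},{p,r},{p,s},{p,u},{q,r},{q,s},{q,u},{r,u},{p,q,r},{p,q,s},{p,q,u}}
  U12={{u},{p,u},{q,u},{r,u},{p,q,u}} U13={{r},{p,r},{p,s},{p,u},{q,r},{q,s},{q,u},{r,u},{p,q,r},{p,q,s},{p,q,u}} U23={{p,u},{q,u},{r,u},{p,q,u}}
  U123={{p,u},{q,u},{r,u},{p,q,u}}
components per intersection:
  U1: {{r},{u},{p,r},{p,u},{q,r},{q,u},{r,u},{p,q,r},{p,q,u}} {{s},{p,s},{q,s},{p,q,s}} {{t}}
  U2: {{u},{p,u},{q,u},{r,u},{p,q,u}}
  U3: {{p},{q},{r},{p,q},{p,r},{p,s},{p,u},{q,r},{q,s},{q,u},{r,u},{p,q,r},{p,q,s},{p,q,u}}
  U12: {{u},{p,u},{q,u},{r,u},{p,q,u}}
  U13: {{r},{p,r},{q,r},{r,u},{p,q,r}} {{p,s},{q,s},{p,q,s}} {{p,u},{q,u},{p,q,u}}
  U23: {{p,u},{q,u},{p,q,u}} {{r,u}}
  U123: {{p,u},{q,u},{p,q,u}} {{r,u}}
C dims 5,6,2; δ0: rk 3, SNF 1^3; δ1: rk 2, SNF 1^2
Ȟ^0: (5−3)−0=2 ⇒ Z^2
Ȟ^1: (6−2)−3=1 ⇒ Z
Ȟ^2: (2−0)−2=0 ⇒ 0

Ȟ^0 ≅ Z^2, Ȟ^1 ≅ Z and Ȟ^2 ≅ 0


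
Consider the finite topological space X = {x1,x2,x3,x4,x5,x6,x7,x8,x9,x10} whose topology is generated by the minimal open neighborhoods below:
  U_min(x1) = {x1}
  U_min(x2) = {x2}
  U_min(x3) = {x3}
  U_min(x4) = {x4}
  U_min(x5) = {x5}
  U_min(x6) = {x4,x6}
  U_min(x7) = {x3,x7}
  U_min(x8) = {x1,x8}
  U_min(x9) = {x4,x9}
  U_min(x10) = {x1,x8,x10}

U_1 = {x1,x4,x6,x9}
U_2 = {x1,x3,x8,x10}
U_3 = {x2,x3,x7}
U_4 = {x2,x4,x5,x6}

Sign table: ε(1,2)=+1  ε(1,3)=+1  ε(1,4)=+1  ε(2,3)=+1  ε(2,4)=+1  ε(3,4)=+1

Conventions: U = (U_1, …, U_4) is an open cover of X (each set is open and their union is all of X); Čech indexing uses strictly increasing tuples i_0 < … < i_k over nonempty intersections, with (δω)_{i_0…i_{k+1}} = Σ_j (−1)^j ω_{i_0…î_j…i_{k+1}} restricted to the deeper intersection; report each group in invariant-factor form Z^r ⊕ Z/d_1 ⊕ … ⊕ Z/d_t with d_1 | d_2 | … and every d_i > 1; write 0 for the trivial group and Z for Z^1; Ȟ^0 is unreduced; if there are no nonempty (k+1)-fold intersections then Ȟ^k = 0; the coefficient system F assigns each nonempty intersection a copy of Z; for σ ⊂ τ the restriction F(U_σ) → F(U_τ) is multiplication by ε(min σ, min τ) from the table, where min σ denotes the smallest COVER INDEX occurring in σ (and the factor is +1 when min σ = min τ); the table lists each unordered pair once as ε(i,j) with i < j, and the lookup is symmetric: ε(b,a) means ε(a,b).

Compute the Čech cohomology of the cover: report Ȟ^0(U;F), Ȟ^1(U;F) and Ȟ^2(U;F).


cover nerve:
  U12={x1} U14={x4,x6} U23={x3} U34={x2}
C dims 4,4; δ0: rk 3, SNF 1^3
Ȟ^0: (4−3)−0=1 ⇒ Z
Ȟ^1: (4−0)−3=1 ⇒ Z
Ȟ^2: (0−0)−0=0 ⇒ 0

Ȟ^0 = Z, Ȟ^1 = Z and Ȟ^2 = 0


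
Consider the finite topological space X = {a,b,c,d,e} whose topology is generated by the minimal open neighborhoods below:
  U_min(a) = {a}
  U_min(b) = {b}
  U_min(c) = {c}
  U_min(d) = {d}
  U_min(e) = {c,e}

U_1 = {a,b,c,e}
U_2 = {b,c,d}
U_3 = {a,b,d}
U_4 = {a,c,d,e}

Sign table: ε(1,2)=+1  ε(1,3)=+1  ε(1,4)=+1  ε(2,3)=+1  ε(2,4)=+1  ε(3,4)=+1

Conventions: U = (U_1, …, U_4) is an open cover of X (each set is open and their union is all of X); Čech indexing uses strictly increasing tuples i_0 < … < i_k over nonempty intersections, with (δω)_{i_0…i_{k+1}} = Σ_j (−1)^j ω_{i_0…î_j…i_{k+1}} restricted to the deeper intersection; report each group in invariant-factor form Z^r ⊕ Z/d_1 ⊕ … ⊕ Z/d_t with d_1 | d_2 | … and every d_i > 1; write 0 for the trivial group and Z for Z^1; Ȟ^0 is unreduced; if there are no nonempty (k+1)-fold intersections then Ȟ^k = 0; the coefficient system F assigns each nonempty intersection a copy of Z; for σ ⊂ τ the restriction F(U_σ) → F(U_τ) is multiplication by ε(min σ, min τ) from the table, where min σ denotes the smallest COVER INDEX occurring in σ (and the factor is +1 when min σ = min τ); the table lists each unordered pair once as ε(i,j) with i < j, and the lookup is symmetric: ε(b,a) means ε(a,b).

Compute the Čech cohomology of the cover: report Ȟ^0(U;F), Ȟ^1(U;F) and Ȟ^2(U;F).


nerve of the cover:
  U12={b,c} U13={a,b} U14={a,c,e} U23={b,d} U24={c,d} U34={a,d}
  U123={b} U124={c} U134={a} U234={d}
C dims 4,6,4; δ0: rk 3, SNF 1^3; δ1: rk 3, SNF 1^3
Ȟ^0 = (4 − 3) − 0 = 1, so Ȟ^0 ≅ Z
Ȟ^1 = (6 − 3) − 3 = 0, so Ȟ^1 ≅ 0
Ȟ^2 = (4 − 0) − 3 = 1, so Ȟ^2 ≅ Z

Ȟ^0 ≅ Z, Ȟ^1 ≅ 0 and Ȟ^2 ≅ Z


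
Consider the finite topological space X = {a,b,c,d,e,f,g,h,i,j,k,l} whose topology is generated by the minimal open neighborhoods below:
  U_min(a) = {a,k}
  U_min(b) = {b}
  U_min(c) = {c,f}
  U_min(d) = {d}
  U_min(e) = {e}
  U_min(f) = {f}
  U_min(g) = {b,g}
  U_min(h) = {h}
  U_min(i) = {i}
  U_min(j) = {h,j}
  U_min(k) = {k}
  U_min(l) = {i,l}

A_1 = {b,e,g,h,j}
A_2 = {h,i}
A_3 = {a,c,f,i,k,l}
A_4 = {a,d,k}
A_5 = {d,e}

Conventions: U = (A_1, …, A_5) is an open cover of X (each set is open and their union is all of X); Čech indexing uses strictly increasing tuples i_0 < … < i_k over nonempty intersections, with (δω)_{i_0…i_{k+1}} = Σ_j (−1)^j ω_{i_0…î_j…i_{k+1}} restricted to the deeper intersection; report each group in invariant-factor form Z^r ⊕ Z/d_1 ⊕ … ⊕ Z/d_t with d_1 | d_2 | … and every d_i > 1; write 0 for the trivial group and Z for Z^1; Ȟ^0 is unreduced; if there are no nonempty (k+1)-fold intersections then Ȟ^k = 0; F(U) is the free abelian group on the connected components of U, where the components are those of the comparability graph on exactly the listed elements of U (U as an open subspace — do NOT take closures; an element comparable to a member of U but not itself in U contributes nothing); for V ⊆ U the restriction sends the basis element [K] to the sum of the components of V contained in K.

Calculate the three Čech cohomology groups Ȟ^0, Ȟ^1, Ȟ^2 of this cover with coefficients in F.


Ȟ^0 ≅ Z^7, Ȟ^1 ≅ 0 and Ȟ^2 ≅ 0

nerve of the cover:
  A12={h} A15={e} A23={i} A34={a,k} A45={d}
components per intersection:
  A1: {b,g} {e} {h,j}
  A2: {h} {i}
  A3: {a,k} {c,f} {i,l}
  A4: {a,k} {d}
  A5: {d} {e}
  A12: {h}
  A15: {e}
  A23: {i}
  A34: {a,k}
  A45: {d}
C dims 12,5; δ0: rk 5, SNF 1^5
Ȟ^0 = (12 − 5) − 0 = 7, so Ȟ^0 ≅ Z^7
Ȟ^1 = (5 − 0) − 5 = 0, so Ȟ^1 ≅ 0
Ȟ^2 = (0 − 0) − 0 = 0, so Ȟ^2 ≅ 0


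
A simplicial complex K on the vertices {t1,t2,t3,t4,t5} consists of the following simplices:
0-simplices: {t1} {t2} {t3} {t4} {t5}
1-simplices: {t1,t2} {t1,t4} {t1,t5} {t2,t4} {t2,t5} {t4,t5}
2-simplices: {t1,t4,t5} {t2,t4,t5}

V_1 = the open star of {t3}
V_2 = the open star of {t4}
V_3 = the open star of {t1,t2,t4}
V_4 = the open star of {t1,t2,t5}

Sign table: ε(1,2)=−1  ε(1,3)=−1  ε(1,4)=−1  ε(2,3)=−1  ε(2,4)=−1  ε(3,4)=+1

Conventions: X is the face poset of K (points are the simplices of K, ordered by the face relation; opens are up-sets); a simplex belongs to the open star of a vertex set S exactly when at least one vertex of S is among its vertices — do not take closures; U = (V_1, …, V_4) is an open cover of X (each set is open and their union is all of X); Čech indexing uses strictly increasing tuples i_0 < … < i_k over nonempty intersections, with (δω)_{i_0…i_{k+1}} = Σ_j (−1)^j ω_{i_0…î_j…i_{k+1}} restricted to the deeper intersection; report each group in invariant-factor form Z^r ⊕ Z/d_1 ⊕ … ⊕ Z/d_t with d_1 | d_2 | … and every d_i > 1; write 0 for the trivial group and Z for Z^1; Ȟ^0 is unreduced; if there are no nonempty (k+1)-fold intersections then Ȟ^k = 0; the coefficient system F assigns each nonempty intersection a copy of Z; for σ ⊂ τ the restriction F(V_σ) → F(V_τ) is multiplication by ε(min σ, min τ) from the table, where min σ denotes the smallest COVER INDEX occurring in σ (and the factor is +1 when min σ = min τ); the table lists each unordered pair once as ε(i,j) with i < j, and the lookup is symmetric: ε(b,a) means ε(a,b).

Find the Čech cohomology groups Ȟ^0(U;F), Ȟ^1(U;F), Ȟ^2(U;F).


cover nerve:
  V1={{t3}} V2={{t4},{t1,t4},{t2,t4},{t4,t5},{t1,t4,t5},{t2,t4,t5}} V3={{t1},{t2},{t4},{t1,t2},{t1,t4},{t1,t5},{t2,t4},{t2,t5},{t4,t5},{t1,t4,t5},{t2,t4,t5}} V4={{t1},{t2},{t5},{t1,t2},{t1,t4},{t1,t5},{t2,t4},{t2,t5},{t4,t5},{t1,t4,t5},{t2,t4,t5}}
  V23={{t4},{t1,t4},{t2,t4},{t4,t5},{t1,t4,t5},{t2,t4,t5}} V24={{t1,t4},{t2,t4},{t4,t5},{t1,t4,t5},{t2,t4,t5}} V34={{t1},{t2},{t1,t2},{t1,t4},{t1,t5},{t2,t4},{t2,t5},{t4,t5},{t1,t4,t5},{t2,t4,t5}}
  V234={{t1,t4},{t2,t4},{t4,t5},{t1,t4,t5},{t2,t4,t5}}
C dims 4,3,1; δ0: rk 2, SNF 1^2; δ1: rk 1, SNF 1^1
Ȟ^0: (4−2)−0=2 ⇒ Z^2
Ȟ^1: (3−1)−2=0 ⇒ 0
Ȟ^2: (1−0)−1=0 ⇒ 0

Ȟ^0(U;F) ≅ Z^2, Ȟ^1(U;F) ≅ 0 and Ȟ^2(U;F) ≅ 0


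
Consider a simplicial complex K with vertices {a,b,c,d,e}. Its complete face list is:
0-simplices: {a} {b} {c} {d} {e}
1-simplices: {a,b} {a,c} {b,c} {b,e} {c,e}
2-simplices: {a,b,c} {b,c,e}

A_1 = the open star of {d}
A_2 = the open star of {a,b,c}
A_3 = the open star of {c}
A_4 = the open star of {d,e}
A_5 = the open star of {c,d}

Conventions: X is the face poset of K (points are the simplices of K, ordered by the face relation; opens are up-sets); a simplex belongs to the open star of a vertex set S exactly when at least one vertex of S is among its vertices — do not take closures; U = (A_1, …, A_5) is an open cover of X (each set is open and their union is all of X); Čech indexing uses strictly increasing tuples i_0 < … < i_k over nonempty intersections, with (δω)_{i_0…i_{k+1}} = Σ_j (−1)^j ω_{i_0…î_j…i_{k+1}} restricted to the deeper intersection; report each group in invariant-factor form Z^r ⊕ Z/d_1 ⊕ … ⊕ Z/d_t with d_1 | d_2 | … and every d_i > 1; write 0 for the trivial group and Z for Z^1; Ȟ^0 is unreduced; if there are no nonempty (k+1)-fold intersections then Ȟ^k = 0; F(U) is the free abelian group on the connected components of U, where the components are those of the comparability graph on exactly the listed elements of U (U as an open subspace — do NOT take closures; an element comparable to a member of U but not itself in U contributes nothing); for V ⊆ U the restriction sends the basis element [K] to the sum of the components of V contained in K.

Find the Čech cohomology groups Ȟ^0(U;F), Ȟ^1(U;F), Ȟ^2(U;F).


cover nerve:
  A1={{d}} A2={{a},{b},{c},{a,b},{a,c},{b,c},{b,e},{c,e},{a,b,c},{b,c,e}} A3={{c},{a,c},{b,c},{c,e},{a,b,c},{b,c,e}} A4={{d},{e},{b,e},{c,e},{b,c,e}} A5={{c},{d},{a,c},{b,c},{c,e},{a,b,c},{b,c,e}}
  A14={{d}} A15={{d}} A23={{c},{a,c},{b,c},{c,e},{a,b,c},{b,c,e}} A24={{b,e},{c,e},{b,c,e}} A25={{c},{a,c},{b,c},{c,e},{a,b,c},{b,c,e}} A34={{c,e},{b,c,e}} A35={{c},{a,c},{b,c},{c,e},{a,b,c},{b,c,e}} A45={{d},{c,e},{b,c,e}}
  A145={{d}} A234={{c,e},{b,c,e}} A235={{c},{a,c},{b,c},{c,e},{a,b,c},{b,c,e}} A245={{c,e},{b,c,e}} A345={{c,e},{b,c,e}}
  A2345={{c,e},{b,c,e}}
components per intersection:
  A1: {{d}}
  A2: {{a},{b},{c},{a,b},{a,c},{b,c},{b,e},{c,e},{a,b,c},{b,c,e}}
  A3: {{c},{a,c},{b,c},{c,e},{a,b,c},{b,c,e}}
  A4: {{d}} {{e},{b,e},{c,e},{b,c,e}}
  A5: {{c},{a,c},{b,c},{c,e},{a,b,c},{b,c,e}} {{d}}
  A14: {{d}}
  A15: {{d}}
  A23: {{c},{a,c},{b,c},{c,e},{a,b,c},{b,c,e}}
  A24: {{b,e},{c,e},{b,c,e}}
  A25: {{c},{a,c},{b,c},{c,e},{a,b,c},{b,c,e}}
  A34: {{c,e},{b,c,e}}
  A35: {{c},{a,c},{b,c},{c,e},{a,b,c},{b,c,e}}
  A45: {{d}} {{c,e},{b,c,e}}
  A145: {{d}}
  A234: {{c,e},{b,c,e}}
  A235: {{c},{a,c},{b,c},{c,e},{a,b,c},{b,c,e}}
  A245: {{c,e},{b,c,e}}
  A345: {{c,e},{b,c,e}}
  A2345: {{c,e},{b,c,e}}
C dims 7,9,5,1; δ0: rk 5, SNF 1^5; δ1: rk 4, SNF 1^4; δ2: rk 1, SNF 1^1
Ȟ^0: (7−5)−0=2 ⇒ Z^2
Ȟ^1: (9−4)−5=0 ⇒ 0
Ȟ^2: (5−1)−4=0 ⇒ 0

Ȟ^0(U;F) ≅ Z^2; Ȟ^1(U;F) ≅ 0; Ȟ^2(U;F) ≅ 0


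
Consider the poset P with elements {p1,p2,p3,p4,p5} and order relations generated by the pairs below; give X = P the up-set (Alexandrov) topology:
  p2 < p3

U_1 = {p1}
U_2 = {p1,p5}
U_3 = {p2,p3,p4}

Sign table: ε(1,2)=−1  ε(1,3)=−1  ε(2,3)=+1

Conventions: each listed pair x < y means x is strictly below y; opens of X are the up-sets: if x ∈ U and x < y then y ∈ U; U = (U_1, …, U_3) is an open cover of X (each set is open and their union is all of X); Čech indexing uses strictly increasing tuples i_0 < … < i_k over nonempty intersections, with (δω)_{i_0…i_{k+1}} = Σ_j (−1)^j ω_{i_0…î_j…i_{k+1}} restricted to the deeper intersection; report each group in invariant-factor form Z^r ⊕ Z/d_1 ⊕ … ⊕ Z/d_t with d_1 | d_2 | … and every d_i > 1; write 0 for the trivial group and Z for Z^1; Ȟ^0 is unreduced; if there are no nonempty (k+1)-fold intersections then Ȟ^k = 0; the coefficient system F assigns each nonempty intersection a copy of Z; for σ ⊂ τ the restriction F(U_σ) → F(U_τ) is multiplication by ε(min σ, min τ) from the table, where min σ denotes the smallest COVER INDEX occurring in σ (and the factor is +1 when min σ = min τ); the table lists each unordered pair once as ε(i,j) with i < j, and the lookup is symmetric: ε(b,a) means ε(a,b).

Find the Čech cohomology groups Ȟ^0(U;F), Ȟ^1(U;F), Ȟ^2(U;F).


intersection data:
  U12={p1}
C dims 3,1; δ0: rk 1, SNF 1^1
Ȟ^0 = (3 − 1) − 0 = 2, so Ȟ^0 ≅ Z^2
Ȟ^1 = (1 − 0) − 1 = 0, so Ȟ^1 ≅ 0
Ȟ^2 = (0 − 0) − 0 = 0, so Ȟ^2 ≅ 0

Ȟ^0 ≅ Z^2, Ȟ^1 ≅ 0, Ȟ^2 ≅ 0


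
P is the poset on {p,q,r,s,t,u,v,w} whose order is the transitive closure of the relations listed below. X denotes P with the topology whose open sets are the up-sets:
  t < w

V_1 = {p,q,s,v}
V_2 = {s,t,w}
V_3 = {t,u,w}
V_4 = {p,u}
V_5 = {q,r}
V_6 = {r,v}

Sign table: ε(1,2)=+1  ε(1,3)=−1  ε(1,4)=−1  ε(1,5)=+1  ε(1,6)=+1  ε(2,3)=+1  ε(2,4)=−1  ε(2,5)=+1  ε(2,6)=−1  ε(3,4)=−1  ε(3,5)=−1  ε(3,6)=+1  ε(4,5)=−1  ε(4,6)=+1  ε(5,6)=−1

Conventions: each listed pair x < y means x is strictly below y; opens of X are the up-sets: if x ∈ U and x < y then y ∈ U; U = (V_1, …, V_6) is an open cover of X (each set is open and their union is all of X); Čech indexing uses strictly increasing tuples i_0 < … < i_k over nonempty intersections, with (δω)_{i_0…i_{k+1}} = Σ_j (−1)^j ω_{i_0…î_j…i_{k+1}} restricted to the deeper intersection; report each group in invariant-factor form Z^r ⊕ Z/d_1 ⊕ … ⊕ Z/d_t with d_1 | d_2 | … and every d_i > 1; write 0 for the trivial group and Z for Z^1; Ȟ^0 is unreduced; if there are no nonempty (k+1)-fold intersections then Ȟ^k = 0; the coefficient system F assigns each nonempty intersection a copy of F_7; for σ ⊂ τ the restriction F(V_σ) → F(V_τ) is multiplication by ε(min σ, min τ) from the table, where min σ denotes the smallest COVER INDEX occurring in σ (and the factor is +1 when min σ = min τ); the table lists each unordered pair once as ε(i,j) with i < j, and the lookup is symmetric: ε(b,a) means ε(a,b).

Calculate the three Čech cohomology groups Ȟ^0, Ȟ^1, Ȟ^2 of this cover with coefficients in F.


Ȟ^0(U;F) ≅ 0, Ȟ^1(U;F) ≅ Z/7 and Ȟ^2(U;F) ≅ 0

nerve of the cover:
  V12={s} V14={p} V15={q} V16={v} V23={t,w} V34={u} V56={r}
C dims 6,7; δ0: rk_F7 6
Ȟ^0 = (6 − 6) − 0 = 0, so Ȟ^0 ≅ 0
Ȟ^1 = (7 − 0) − 6 = 1, so Ȟ^1 ≅ Z/7
Ȟ^2 = (0 − 0) − 0 = 0, so Ȟ^2 ≅ 0


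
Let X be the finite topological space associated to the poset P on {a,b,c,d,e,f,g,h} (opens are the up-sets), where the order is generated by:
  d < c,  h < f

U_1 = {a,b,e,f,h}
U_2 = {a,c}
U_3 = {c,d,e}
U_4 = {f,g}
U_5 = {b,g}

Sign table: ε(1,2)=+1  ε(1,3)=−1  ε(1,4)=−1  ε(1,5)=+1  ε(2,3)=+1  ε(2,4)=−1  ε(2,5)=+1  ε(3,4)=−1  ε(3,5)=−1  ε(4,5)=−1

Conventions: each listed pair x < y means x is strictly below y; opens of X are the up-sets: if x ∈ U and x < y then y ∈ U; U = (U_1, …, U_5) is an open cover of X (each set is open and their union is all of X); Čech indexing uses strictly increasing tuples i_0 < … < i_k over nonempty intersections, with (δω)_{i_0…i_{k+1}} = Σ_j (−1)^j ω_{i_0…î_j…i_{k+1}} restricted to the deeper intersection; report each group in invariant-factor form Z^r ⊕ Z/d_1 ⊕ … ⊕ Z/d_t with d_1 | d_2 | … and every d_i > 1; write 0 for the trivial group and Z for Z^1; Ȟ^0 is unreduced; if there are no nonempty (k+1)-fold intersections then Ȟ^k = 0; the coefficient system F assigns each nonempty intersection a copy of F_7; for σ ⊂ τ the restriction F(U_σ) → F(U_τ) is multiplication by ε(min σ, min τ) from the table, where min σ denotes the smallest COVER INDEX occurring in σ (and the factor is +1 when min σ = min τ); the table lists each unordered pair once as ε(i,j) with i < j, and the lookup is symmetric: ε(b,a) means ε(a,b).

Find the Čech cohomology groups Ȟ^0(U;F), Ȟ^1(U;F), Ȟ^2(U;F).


nerve simplices:
  U12={a} U13={e} U14={f} U15={b} U23={c} U45={g}
C dims 5,6; δ0: rk_F7 5
degree 0: 5−5−0 = 0 → Ȟ^0 ≅ 0
degree 1: 6−0−5 = 1 → Ȟ^1 ≅ Z/7
degree 2: 0−0−0 = 0 → Ȟ^2 ≅ 0

Ȟ^0 ≅ 0,  Ȟ^1 ≅ Z/7,  Ȟ^2 ≅ 0


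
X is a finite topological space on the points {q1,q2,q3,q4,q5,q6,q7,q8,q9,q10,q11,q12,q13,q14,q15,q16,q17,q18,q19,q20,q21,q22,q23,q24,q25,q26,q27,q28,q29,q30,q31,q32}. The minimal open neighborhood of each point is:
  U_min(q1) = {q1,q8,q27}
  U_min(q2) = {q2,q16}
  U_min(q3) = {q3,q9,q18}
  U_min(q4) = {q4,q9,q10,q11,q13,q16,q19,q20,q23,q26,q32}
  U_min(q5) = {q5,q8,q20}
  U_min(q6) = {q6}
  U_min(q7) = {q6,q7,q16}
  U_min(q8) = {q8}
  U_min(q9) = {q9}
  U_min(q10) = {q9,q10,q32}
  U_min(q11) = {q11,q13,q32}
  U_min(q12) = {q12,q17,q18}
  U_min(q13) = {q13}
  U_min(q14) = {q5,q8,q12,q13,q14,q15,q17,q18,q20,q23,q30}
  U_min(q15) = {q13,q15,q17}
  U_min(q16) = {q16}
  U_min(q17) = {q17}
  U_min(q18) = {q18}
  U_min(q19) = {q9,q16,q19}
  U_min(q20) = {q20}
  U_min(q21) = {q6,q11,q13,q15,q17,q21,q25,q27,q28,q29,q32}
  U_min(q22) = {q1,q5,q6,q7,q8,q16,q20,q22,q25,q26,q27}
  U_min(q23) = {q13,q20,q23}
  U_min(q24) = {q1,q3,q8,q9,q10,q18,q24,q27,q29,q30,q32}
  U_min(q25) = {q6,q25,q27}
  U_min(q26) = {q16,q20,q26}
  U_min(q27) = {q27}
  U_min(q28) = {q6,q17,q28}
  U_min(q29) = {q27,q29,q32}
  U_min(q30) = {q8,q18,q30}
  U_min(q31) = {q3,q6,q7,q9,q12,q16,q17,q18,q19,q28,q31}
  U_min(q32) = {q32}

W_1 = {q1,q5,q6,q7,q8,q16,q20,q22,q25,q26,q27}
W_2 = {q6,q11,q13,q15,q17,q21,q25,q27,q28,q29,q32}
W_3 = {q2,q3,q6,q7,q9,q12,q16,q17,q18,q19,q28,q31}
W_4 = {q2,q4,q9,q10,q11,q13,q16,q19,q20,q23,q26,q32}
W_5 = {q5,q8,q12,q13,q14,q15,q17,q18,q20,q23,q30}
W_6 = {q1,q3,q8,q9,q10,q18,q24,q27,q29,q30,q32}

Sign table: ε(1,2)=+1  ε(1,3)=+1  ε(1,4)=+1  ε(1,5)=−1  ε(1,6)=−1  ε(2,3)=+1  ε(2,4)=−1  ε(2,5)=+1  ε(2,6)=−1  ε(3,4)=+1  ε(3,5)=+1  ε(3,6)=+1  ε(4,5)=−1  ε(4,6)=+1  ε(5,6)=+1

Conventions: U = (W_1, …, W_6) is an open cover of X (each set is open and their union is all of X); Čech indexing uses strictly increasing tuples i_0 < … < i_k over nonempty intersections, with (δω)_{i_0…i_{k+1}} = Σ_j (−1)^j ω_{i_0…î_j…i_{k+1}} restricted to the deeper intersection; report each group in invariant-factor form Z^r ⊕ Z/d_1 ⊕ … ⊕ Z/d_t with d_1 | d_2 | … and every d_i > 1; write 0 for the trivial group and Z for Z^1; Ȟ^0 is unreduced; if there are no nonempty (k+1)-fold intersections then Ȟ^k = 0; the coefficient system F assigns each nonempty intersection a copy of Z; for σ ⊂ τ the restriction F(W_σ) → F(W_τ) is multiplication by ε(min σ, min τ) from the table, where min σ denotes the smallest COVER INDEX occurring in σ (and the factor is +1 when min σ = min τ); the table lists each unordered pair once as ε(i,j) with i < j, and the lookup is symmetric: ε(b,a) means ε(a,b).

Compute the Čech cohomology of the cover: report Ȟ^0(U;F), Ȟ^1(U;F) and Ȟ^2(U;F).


nerve of the cover:
  W12={q6,q25,q27} W13={q6,q7,q16} W14={q16,q20,q26} W15={q5,q8,q20} W16={q1,q8,q27} W23={q6,q17,q28} W24={q11,q13,q32} W25={q13,q15,q17} W26={q27,q29,q32} W34={q2,q9,q16,q19} W35={q12,q17,q18} W36={q3,q9,q18} W45={q13,q20,q23} W46={q9,q10,q32} W56={q8,q18,q30}
  W123={q6} W126={q27} W134={q16} W145={q20} W156={q8} W235={q17} W245={q13} W246={q32} W346={q9} W356={q18}
C dims 6,15,10; δ0: rk 6, SNF 1^5·2; δ1: rk 9, SNF 1^9
Ȟ^0 = (6 − 6) − 0 = 0, so Ȟ^0 ≅ 0
Ȟ^1 = (15 − 9) − 6 = 0 plus torsion [2], so Ȟ^1 ≅ Z/2
Ȟ^2 = (10 − 0) − 9 = 1, so Ȟ^2 ≅ Z

Ȟ^0 = 0, Ȟ^1 = Z/2, Ȟ^2 = Z
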